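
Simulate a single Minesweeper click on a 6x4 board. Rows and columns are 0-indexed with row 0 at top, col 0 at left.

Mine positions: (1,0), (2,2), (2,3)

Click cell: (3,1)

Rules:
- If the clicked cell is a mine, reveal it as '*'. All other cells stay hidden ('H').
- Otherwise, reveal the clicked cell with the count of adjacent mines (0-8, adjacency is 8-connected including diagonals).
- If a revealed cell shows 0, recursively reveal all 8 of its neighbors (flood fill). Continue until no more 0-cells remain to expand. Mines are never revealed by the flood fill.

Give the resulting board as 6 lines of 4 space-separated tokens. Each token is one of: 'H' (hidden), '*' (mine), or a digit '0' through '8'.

H H H H
H H H H
H H H H
H 1 H H
H H H H
H H H H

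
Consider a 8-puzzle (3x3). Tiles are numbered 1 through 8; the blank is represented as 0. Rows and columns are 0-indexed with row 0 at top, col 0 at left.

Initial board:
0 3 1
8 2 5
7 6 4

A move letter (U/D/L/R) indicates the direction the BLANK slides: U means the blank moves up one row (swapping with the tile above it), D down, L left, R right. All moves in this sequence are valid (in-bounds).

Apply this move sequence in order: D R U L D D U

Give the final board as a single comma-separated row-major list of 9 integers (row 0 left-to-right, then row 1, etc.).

Answer: 2, 8, 1, 0, 3, 5, 7, 6, 4

Derivation:
After move 1 (D):
8 3 1
0 2 5
7 6 4

After move 2 (R):
8 3 1
2 0 5
7 6 4

After move 3 (U):
8 0 1
2 3 5
7 6 4

After move 4 (L):
0 8 1
2 3 5
7 6 4

After move 5 (D):
2 8 1
0 3 5
7 6 4

After move 6 (D):
2 8 1
7 3 5
0 6 4

After move 7 (U):
2 8 1
0 3 5
7 6 4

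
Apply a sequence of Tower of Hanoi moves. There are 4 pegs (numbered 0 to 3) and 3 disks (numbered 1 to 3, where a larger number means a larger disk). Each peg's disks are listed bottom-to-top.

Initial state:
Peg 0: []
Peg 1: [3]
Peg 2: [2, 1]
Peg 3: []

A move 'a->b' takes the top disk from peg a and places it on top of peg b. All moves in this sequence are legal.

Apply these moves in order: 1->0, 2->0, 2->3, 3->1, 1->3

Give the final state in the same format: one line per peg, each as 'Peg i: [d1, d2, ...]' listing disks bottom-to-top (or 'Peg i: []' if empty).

Answer: Peg 0: [3, 1]
Peg 1: []
Peg 2: []
Peg 3: [2]

Derivation:
After move 1 (1->0):
Peg 0: [3]
Peg 1: []
Peg 2: [2, 1]
Peg 3: []

After move 2 (2->0):
Peg 0: [3, 1]
Peg 1: []
Peg 2: [2]
Peg 3: []

After move 3 (2->3):
Peg 0: [3, 1]
Peg 1: []
Peg 2: []
Peg 3: [2]

After move 4 (3->1):
Peg 0: [3, 1]
Peg 1: [2]
Peg 2: []
Peg 3: []

After move 5 (1->3):
Peg 0: [3, 1]
Peg 1: []
Peg 2: []
Peg 3: [2]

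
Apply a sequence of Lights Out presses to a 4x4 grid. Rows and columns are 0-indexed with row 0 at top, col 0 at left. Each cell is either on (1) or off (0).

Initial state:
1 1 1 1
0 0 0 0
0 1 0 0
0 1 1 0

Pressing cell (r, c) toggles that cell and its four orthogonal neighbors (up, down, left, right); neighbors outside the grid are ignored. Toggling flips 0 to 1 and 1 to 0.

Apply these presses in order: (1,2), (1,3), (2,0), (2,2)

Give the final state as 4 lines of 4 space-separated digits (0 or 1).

Answer: 1 1 0 0
1 1 1 0
1 1 0 0
1 1 0 0

Derivation:
After press 1 at (1,2):
1 1 0 1
0 1 1 1
0 1 1 0
0 1 1 0

After press 2 at (1,3):
1 1 0 0
0 1 0 0
0 1 1 1
0 1 1 0

After press 3 at (2,0):
1 1 0 0
1 1 0 0
1 0 1 1
1 1 1 0

After press 4 at (2,2):
1 1 0 0
1 1 1 0
1 1 0 0
1 1 0 0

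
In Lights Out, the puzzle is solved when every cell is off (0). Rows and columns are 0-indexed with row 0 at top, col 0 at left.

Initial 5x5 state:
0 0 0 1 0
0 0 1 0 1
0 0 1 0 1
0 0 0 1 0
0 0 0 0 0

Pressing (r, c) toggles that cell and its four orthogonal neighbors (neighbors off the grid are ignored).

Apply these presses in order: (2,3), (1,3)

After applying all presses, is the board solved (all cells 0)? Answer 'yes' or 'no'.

After press 1 at (2,3):
0 0 0 1 0
0 0 1 1 1
0 0 0 1 0
0 0 0 0 0
0 0 0 0 0

After press 2 at (1,3):
0 0 0 0 0
0 0 0 0 0
0 0 0 0 0
0 0 0 0 0
0 0 0 0 0

Lights still on: 0

Answer: yes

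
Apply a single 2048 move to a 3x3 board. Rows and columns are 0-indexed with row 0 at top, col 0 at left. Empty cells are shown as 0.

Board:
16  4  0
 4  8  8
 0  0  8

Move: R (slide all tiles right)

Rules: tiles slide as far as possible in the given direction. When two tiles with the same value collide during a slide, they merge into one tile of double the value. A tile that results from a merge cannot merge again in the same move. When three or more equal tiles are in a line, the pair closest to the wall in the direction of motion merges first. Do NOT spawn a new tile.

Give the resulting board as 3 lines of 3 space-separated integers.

Slide right:
row 0: [16, 4, 0] -> [0, 16, 4]
row 1: [4, 8, 8] -> [0, 4, 16]
row 2: [0, 0, 8] -> [0, 0, 8]

Answer:  0 16  4
 0  4 16
 0  0  8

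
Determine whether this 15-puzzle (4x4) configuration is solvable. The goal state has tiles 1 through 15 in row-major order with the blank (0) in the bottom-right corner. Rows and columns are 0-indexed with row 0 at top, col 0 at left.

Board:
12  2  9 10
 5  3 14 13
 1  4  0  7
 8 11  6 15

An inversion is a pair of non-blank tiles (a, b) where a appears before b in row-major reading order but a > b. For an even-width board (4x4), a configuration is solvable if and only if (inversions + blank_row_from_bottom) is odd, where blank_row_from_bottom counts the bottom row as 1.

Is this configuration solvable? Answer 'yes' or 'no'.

Answer: no

Derivation:
Inversions: 46
Blank is in row 2 (0-indexed from top), which is row 2 counting from the bottom (bottom = 1).
46 + 2 = 48, which is even, so the puzzle is not solvable.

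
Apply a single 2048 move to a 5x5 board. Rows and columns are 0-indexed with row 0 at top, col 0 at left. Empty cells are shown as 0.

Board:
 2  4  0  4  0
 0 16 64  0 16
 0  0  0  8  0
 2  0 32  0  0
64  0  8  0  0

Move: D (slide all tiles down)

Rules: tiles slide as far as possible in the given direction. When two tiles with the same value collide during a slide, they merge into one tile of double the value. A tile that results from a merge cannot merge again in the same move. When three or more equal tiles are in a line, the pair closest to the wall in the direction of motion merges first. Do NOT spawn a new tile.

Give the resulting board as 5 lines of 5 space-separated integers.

Answer:  0  0  0  0  0
 0  0  0  0  0
 0  0 64  0  0
 4  4 32  4  0
64 16  8  8 16

Derivation:
Slide down:
col 0: [2, 0, 0, 2, 64] -> [0, 0, 0, 4, 64]
col 1: [4, 16, 0, 0, 0] -> [0, 0, 0, 4, 16]
col 2: [0, 64, 0, 32, 8] -> [0, 0, 64, 32, 8]
col 3: [4, 0, 8, 0, 0] -> [0, 0, 0, 4, 8]
col 4: [0, 16, 0, 0, 0] -> [0, 0, 0, 0, 16]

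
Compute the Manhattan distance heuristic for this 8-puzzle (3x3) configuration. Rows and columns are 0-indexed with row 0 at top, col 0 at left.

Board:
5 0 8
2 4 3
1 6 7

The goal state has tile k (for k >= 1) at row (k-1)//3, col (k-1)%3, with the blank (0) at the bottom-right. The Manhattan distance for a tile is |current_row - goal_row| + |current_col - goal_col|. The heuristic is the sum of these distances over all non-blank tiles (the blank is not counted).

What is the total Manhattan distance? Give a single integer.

Tile 5: (0,0)->(1,1) = 2
Tile 8: (0,2)->(2,1) = 3
Tile 2: (1,0)->(0,1) = 2
Tile 4: (1,1)->(1,0) = 1
Tile 3: (1,2)->(0,2) = 1
Tile 1: (2,0)->(0,0) = 2
Tile 6: (2,1)->(1,2) = 2
Tile 7: (2,2)->(2,0) = 2
Sum: 2 + 3 + 2 + 1 + 1 + 2 + 2 + 2 = 15

Answer: 15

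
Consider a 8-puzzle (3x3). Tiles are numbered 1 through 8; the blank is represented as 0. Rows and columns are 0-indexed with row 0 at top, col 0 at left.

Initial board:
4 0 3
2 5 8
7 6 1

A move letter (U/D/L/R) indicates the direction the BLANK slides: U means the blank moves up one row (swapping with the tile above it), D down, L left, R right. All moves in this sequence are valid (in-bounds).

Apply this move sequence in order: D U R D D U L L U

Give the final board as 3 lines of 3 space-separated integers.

After move 1 (D):
4 5 3
2 0 8
7 6 1

After move 2 (U):
4 0 3
2 5 8
7 6 1

After move 3 (R):
4 3 0
2 5 8
7 6 1

After move 4 (D):
4 3 8
2 5 0
7 6 1

After move 5 (D):
4 3 8
2 5 1
7 6 0

After move 6 (U):
4 3 8
2 5 0
7 6 1

After move 7 (L):
4 3 8
2 0 5
7 6 1

After move 8 (L):
4 3 8
0 2 5
7 6 1

After move 9 (U):
0 3 8
4 2 5
7 6 1

Answer: 0 3 8
4 2 5
7 6 1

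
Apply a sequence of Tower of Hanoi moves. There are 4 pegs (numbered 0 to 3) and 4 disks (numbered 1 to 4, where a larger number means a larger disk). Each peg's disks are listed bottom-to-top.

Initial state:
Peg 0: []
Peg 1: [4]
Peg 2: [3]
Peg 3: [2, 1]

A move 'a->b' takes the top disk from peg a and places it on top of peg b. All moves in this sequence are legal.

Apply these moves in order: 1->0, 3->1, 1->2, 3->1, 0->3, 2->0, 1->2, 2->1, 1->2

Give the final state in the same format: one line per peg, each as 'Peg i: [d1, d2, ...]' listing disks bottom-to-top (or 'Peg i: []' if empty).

After move 1 (1->0):
Peg 0: [4]
Peg 1: []
Peg 2: [3]
Peg 3: [2, 1]

After move 2 (3->1):
Peg 0: [4]
Peg 1: [1]
Peg 2: [3]
Peg 3: [2]

After move 3 (1->2):
Peg 0: [4]
Peg 1: []
Peg 2: [3, 1]
Peg 3: [2]

After move 4 (3->1):
Peg 0: [4]
Peg 1: [2]
Peg 2: [3, 1]
Peg 3: []

After move 5 (0->3):
Peg 0: []
Peg 1: [2]
Peg 2: [3, 1]
Peg 3: [4]

After move 6 (2->0):
Peg 0: [1]
Peg 1: [2]
Peg 2: [3]
Peg 3: [4]

After move 7 (1->2):
Peg 0: [1]
Peg 1: []
Peg 2: [3, 2]
Peg 3: [4]

After move 8 (2->1):
Peg 0: [1]
Peg 1: [2]
Peg 2: [3]
Peg 3: [4]

After move 9 (1->2):
Peg 0: [1]
Peg 1: []
Peg 2: [3, 2]
Peg 3: [4]

Answer: Peg 0: [1]
Peg 1: []
Peg 2: [3, 2]
Peg 3: [4]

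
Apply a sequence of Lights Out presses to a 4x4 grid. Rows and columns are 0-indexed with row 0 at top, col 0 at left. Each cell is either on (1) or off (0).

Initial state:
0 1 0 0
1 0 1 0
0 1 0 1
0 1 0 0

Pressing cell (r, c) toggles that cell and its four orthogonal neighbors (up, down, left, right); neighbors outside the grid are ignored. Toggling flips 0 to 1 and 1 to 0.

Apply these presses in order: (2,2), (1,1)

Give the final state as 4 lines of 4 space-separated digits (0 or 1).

After press 1 at (2,2):
0 1 0 0
1 0 0 0
0 0 1 0
0 1 1 0

After press 2 at (1,1):
0 0 0 0
0 1 1 0
0 1 1 0
0 1 1 0

Answer: 0 0 0 0
0 1 1 0
0 1 1 0
0 1 1 0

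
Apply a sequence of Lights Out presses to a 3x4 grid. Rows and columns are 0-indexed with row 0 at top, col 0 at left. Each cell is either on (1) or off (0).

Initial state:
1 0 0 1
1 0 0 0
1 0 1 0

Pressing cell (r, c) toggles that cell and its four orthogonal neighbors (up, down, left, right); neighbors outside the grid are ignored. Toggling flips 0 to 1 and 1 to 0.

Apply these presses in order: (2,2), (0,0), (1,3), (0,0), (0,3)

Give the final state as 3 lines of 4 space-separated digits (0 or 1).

Answer: 1 0 1 1
1 0 0 0
1 1 0 0

Derivation:
After press 1 at (2,2):
1 0 0 1
1 0 1 0
1 1 0 1

After press 2 at (0,0):
0 1 0 1
0 0 1 0
1 1 0 1

After press 3 at (1,3):
0 1 0 0
0 0 0 1
1 1 0 0

After press 4 at (0,0):
1 0 0 0
1 0 0 1
1 1 0 0

After press 5 at (0,3):
1 0 1 1
1 0 0 0
1 1 0 0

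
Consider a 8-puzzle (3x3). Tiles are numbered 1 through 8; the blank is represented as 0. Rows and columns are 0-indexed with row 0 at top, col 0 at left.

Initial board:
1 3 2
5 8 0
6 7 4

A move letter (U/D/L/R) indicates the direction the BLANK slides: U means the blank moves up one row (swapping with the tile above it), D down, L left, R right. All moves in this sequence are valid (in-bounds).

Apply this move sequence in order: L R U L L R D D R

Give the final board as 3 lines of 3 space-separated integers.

Answer: 1 8 3
5 7 2
6 4 0

Derivation:
After move 1 (L):
1 3 2
5 0 8
6 7 4

After move 2 (R):
1 3 2
5 8 0
6 7 4

After move 3 (U):
1 3 0
5 8 2
6 7 4

After move 4 (L):
1 0 3
5 8 2
6 7 4

After move 5 (L):
0 1 3
5 8 2
6 7 4

After move 6 (R):
1 0 3
5 8 2
6 7 4

After move 7 (D):
1 8 3
5 0 2
6 7 4

After move 8 (D):
1 8 3
5 7 2
6 0 4

After move 9 (R):
1 8 3
5 7 2
6 4 0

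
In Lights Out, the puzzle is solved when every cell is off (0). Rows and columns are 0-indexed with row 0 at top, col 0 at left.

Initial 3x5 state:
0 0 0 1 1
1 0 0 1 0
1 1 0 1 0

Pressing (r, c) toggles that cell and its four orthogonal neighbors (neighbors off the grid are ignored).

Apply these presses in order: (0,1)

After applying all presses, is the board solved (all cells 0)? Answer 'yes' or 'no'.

Answer: no

Derivation:
After press 1 at (0,1):
1 1 1 1 1
1 1 0 1 0
1 1 0 1 0

Lights still on: 11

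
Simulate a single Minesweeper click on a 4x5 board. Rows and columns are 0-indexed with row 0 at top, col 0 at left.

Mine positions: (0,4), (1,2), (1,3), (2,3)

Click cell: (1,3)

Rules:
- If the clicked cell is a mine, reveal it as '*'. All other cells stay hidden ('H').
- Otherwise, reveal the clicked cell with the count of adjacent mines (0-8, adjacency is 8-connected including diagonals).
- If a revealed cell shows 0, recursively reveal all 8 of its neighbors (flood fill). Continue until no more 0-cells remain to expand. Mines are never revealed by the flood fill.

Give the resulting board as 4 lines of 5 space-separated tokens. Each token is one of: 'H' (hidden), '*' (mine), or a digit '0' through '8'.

H H H H H
H H H * H
H H H H H
H H H H H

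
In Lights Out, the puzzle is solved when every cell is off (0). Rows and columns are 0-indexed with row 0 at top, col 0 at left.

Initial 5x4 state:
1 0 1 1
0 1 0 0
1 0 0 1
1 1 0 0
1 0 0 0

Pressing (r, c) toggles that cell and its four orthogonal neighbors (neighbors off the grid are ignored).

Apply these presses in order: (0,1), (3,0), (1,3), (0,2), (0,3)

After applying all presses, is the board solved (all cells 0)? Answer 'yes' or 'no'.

After press 1 at (0,1):
0 1 0 1
0 0 0 0
1 0 0 1
1 1 0 0
1 0 0 0

After press 2 at (3,0):
0 1 0 1
0 0 0 0
0 0 0 1
0 0 0 0
0 0 0 0

After press 3 at (1,3):
0 1 0 0
0 0 1 1
0 0 0 0
0 0 0 0
0 0 0 0

After press 4 at (0,2):
0 0 1 1
0 0 0 1
0 0 0 0
0 0 0 0
0 0 0 0

After press 5 at (0,3):
0 0 0 0
0 0 0 0
0 0 0 0
0 0 0 0
0 0 0 0

Lights still on: 0

Answer: yes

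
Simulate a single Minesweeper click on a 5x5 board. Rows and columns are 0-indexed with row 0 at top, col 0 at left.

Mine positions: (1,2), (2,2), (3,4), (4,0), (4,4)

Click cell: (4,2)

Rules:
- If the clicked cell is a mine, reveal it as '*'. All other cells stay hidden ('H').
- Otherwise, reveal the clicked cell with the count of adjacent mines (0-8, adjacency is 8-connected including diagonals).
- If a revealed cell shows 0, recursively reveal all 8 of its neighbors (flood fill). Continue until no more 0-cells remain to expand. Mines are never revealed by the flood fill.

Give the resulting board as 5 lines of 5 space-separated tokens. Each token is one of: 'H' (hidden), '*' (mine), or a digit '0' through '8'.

H H H H H
H H H H H
H H H H H
H 2 1 3 H
H 1 0 2 H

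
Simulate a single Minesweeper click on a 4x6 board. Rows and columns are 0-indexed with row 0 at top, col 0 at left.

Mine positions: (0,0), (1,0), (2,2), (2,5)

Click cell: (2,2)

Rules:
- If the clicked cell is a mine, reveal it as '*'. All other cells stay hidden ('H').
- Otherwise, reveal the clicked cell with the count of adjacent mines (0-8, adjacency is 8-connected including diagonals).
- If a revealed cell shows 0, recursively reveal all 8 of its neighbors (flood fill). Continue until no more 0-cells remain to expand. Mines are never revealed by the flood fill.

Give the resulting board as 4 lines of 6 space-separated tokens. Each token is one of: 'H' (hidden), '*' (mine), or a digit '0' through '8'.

H H H H H H
H H H H H H
H H * H H H
H H H H H H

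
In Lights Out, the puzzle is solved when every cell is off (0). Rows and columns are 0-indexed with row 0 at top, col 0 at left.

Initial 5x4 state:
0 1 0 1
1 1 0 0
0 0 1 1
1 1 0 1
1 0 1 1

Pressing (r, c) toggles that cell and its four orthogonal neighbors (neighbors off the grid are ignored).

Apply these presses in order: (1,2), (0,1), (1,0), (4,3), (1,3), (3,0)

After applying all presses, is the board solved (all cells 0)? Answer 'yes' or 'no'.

Answer: yes

Derivation:
After press 1 at (1,2):
0 1 1 1
1 0 1 1
0 0 0 1
1 1 0 1
1 0 1 1

After press 2 at (0,1):
1 0 0 1
1 1 1 1
0 0 0 1
1 1 0 1
1 0 1 1

After press 3 at (1,0):
0 0 0 1
0 0 1 1
1 0 0 1
1 1 0 1
1 0 1 1

After press 4 at (4,3):
0 0 0 1
0 0 1 1
1 0 0 1
1 1 0 0
1 0 0 0

After press 5 at (1,3):
0 0 0 0
0 0 0 0
1 0 0 0
1 1 0 0
1 0 0 0

After press 6 at (3,0):
0 0 0 0
0 0 0 0
0 0 0 0
0 0 0 0
0 0 0 0

Lights still on: 0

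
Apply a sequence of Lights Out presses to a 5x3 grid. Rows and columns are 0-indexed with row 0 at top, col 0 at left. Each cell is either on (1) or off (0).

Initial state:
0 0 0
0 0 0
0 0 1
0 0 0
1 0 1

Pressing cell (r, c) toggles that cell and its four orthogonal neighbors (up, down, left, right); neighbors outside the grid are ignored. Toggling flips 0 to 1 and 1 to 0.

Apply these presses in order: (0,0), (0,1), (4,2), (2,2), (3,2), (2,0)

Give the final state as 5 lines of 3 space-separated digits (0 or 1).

After press 1 at (0,0):
1 1 0
1 0 0
0 0 1
0 0 0
1 0 1

After press 2 at (0,1):
0 0 1
1 1 0
0 0 1
0 0 0
1 0 1

After press 3 at (4,2):
0 0 1
1 1 0
0 0 1
0 0 1
1 1 0

After press 4 at (2,2):
0 0 1
1 1 1
0 1 0
0 0 0
1 1 0

After press 5 at (3,2):
0 0 1
1 1 1
0 1 1
0 1 1
1 1 1

After press 6 at (2,0):
0 0 1
0 1 1
1 0 1
1 1 1
1 1 1

Answer: 0 0 1
0 1 1
1 0 1
1 1 1
1 1 1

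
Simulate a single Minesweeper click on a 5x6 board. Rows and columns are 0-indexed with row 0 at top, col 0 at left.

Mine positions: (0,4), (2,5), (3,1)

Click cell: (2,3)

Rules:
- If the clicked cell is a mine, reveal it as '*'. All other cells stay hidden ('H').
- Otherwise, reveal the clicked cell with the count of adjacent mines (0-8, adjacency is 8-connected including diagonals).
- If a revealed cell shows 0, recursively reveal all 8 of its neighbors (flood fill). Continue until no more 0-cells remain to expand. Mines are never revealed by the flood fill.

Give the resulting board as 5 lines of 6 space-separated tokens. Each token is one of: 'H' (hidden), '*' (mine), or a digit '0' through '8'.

0 0 0 1 H H
0 0 0 1 2 H
1 1 1 0 1 H
H H 1 0 1 1
H H 1 0 0 0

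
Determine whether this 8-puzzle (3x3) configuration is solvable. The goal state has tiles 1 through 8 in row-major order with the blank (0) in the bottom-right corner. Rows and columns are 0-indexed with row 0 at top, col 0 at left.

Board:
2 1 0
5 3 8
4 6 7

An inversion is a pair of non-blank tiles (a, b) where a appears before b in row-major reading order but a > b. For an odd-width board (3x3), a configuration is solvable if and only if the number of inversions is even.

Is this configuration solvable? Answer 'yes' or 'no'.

Answer: yes

Derivation:
Inversions (pairs i<j in row-major order where tile[i] > tile[j] > 0): 6
6 is even, so the puzzle is solvable.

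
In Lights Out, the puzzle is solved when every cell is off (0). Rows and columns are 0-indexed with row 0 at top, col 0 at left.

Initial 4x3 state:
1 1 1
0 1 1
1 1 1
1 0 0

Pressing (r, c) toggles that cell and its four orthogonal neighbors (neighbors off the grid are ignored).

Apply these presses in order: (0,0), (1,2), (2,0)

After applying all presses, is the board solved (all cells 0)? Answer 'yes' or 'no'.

After press 1 at (0,0):
0 0 1
1 1 1
1 1 1
1 0 0

After press 2 at (1,2):
0 0 0
1 0 0
1 1 0
1 0 0

After press 3 at (2,0):
0 0 0
0 0 0
0 0 0
0 0 0

Lights still on: 0

Answer: yes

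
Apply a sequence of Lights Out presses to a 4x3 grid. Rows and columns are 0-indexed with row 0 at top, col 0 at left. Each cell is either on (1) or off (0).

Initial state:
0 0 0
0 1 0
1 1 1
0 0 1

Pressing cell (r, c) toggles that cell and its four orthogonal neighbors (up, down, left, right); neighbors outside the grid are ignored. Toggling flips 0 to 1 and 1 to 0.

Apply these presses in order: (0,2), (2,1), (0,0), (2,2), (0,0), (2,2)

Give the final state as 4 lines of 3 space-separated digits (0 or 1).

Answer: 0 1 1
0 0 1
0 0 0
0 1 1

Derivation:
After press 1 at (0,2):
0 1 1
0 1 1
1 1 1
0 0 1

After press 2 at (2,1):
0 1 1
0 0 1
0 0 0
0 1 1

After press 3 at (0,0):
1 0 1
1 0 1
0 0 0
0 1 1

After press 4 at (2,2):
1 0 1
1 0 0
0 1 1
0 1 0

After press 5 at (0,0):
0 1 1
0 0 0
0 1 1
0 1 0

After press 6 at (2,2):
0 1 1
0 0 1
0 0 0
0 1 1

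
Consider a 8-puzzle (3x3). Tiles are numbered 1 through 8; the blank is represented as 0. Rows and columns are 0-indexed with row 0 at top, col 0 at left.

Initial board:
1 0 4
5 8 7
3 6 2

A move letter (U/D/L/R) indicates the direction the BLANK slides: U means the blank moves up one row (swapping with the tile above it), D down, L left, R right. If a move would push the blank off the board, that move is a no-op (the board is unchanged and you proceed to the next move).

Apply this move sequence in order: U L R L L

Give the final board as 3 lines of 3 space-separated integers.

Answer: 0 1 4
5 8 7
3 6 2

Derivation:
After move 1 (U):
1 0 4
5 8 7
3 6 2

After move 2 (L):
0 1 4
5 8 7
3 6 2

After move 3 (R):
1 0 4
5 8 7
3 6 2

After move 4 (L):
0 1 4
5 8 7
3 6 2

After move 5 (L):
0 1 4
5 8 7
3 6 2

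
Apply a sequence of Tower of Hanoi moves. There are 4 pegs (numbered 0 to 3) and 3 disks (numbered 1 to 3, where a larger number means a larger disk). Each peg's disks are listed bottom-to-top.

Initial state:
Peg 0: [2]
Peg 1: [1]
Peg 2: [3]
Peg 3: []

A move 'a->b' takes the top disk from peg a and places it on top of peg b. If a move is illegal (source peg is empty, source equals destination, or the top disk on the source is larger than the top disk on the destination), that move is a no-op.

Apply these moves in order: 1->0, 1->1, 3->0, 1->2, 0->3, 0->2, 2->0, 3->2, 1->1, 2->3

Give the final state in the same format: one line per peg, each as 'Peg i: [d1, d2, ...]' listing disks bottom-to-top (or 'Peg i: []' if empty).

After move 1 (1->0):
Peg 0: [2, 1]
Peg 1: []
Peg 2: [3]
Peg 3: []

After move 2 (1->1):
Peg 0: [2, 1]
Peg 1: []
Peg 2: [3]
Peg 3: []

After move 3 (3->0):
Peg 0: [2, 1]
Peg 1: []
Peg 2: [3]
Peg 3: []

After move 4 (1->2):
Peg 0: [2, 1]
Peg 1: []
Peg 2: [3]
Peg 3: []

After move 5 (0->3):
Peg 0: [2]
Peg 1: []
Peg 2: [3]
Peg 3: [1]

After move 6 (0->2):
Peg 0: []
Peg 1: []
Peg 2: [3, 2]
Peg 3: [1]

After move 7 (2->0):
Peg 0: [2]
Peg 1: []
Peg 2: [3]
Peg 3: [1]

After move 8 (3->2):
Peg 0: [2]
Peg 1: []
Peg 2: [3, 1]
Peg 3: []

After move 9 (1->1):
Peg 0: [2]
Peg 1: []
Peg 2: [3, 1]
Peg 3: []

After move 10 (2->3):
Peg 0: [2]
Peg 1: []
Peg 2: [3]
Peg 3: [1]

Answer: Peg 0: [2]
Peg 1: []
Peg 2: [3]
Peg 3: [1]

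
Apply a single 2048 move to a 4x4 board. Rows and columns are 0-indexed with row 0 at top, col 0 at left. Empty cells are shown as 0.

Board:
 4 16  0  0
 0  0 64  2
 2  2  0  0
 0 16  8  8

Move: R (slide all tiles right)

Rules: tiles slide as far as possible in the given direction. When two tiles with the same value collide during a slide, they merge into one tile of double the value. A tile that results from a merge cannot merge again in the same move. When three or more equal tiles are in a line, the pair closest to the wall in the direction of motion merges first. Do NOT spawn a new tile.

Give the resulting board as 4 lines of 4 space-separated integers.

Answer:  0  0  4 16
 0  0 64  2
 0  0  0  4
 0  0 16 16

Derivation:
Slide right:
row 0: [4, 16, 0, 0] -> [0, 0, 4, 16]
row 1: [0, 0, 64, 2] -> [0, 0, 64, 2]
row 2: [2, 2, 0, 0] -> [0, 0, 0, 4]
row 3: [0, 16, 8, 8] -> [0, 0, 16, 16]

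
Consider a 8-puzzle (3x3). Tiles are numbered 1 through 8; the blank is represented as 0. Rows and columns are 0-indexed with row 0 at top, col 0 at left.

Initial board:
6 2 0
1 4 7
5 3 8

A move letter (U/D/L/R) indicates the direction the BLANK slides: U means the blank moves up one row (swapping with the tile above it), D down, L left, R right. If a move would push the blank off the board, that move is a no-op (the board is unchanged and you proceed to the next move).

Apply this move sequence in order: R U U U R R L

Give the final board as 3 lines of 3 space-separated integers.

Answer: 6 0 2
1 4 7
5 3 8

Derivation:
After move 1 (R):
6 2 0
1 4 7
5 3 8

After move 2 (U):
6 2 0
1 4 7
5 3 8

After move 3 (U):
6 2 0
1 4 7
5 3 8

After move 4 (U):
6 2 0
1 4 7
5 3 8

After move 5 (R):
6 2 0
1 4 7
5 3 8

After move 6 (R):
6 2 0
1 4 7
5 3 8

After move 7 (L):
6 0 2
1 4 7
5 3 8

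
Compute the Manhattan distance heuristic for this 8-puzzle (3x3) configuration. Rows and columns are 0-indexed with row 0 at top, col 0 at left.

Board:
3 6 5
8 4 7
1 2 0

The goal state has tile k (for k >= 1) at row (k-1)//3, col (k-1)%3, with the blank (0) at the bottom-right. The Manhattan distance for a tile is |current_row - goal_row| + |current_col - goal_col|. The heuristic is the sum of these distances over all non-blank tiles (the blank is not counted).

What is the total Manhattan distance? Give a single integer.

Tile 3: (0,0)->(0,2) = 2
Tile 6: (0,1)->(1,2) = 2
Tile 5: (0,2)->(1,1) = 2
Tile 8: (1,0)->(2,1) = 2
Tile 4: (1,1)->(1,0) = 1
Tile 7: (1,2)->(2,0) = 3
Tile 1: (2,0)->(0,0) = 2
Tile 2: (2,1)->(0,1) = 2
Sum: 2 + 2 + 2 + 2 + 1 + 3 + 2 + 2 = 16

Answer: 16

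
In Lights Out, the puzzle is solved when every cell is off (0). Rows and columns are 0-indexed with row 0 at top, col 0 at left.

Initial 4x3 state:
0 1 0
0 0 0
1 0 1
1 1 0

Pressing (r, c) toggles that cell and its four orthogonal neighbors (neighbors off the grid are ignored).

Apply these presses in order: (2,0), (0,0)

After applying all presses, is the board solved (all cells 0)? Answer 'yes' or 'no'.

After press 1 at (2,0):
0 1 0
1 0 0
0 1 1
0 1 0

After press 2 at (0,0):
1 0 0
0 0 0
0 1 1
0 1 0

Lights still on: 4

Answer: no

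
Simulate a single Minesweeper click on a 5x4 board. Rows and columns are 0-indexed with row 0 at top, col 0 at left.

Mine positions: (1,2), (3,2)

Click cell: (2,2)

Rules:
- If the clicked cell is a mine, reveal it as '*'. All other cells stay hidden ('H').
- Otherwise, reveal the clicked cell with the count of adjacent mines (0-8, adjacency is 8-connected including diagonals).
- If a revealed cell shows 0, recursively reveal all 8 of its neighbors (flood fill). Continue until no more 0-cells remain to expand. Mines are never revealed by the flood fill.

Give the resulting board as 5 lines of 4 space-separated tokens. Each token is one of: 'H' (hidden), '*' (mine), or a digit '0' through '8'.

H H H H
H H H H
H H 2 H
H H H H
H H H H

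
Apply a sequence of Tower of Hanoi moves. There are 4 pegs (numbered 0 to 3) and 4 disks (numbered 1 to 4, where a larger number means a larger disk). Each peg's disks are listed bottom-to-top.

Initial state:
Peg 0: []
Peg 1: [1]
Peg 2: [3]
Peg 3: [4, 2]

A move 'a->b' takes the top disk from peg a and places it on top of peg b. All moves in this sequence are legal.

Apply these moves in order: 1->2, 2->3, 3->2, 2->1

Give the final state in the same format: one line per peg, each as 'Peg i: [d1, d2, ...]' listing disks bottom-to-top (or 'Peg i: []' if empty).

Answer: Peg 0: []
Peg 1: [1]
Peg 2: [3]
Peg 3: [4, 2]

Derivation:
After move 1 (1->2):
Peg 0: []
Peg 1: []
Peg 2: [3, 1]
Peg 3: [4, 2]

After move 2 (2->3):
Peg 0: []
Peg 1: []
Peg 2: [3]
Peg 3: [4, 2, 1]

After move 3 (3->2):
Peg 0: []
Peg 1: []
Peg 2: [3, 1]
Peg 3: [4, 2]

After move 4 (2->1):
Peg 0: []
Peg 1: [1]
Peg 2: [3]
Peg 3: [4, 2]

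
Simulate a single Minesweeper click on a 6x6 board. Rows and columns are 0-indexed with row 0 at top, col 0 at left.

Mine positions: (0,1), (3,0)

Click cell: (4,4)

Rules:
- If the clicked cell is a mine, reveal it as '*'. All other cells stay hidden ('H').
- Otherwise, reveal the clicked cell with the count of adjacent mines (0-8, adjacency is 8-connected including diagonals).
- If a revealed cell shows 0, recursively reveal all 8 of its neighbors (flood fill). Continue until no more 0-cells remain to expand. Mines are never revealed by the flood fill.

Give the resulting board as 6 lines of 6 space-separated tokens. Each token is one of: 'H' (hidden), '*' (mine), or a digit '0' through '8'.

H H 1 0 0 0
H 1 1 0 0 0
H 1 0 0 0 0
H 1 0 0 0 0
1 1 0 0 0 0
0 0 0 0 0 0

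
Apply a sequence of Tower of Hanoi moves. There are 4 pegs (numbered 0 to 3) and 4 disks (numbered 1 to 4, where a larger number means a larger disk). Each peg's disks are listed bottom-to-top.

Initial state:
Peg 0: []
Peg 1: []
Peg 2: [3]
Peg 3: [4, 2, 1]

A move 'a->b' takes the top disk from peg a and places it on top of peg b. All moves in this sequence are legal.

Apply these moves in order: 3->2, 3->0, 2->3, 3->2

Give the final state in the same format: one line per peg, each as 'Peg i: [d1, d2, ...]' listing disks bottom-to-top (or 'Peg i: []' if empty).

Answer: Peg 0: [2]
Peg 1: []
Peg 2: [3, 1]
Peg 3: [4]

Derivation:
After move 1 (3->2):
Peg 0: []
Peg 1: []
Peg 2: [3, 1]
Peg 3: [4, 2]

After move 2 (3->0):
Peg 0: [2]
Peg 1: []
Peg 2: [3, 1]
Peg 3: [4]

After move 3 (2->3):
Peg 0: [2]
Peg 1: []
Peg 2: [3]
Peg 3: [4, 1]

After move 4 (3->2):
Peg 0: [2]
Peg 1: []
Peg 2: [3, 1]
Peg 3: [4]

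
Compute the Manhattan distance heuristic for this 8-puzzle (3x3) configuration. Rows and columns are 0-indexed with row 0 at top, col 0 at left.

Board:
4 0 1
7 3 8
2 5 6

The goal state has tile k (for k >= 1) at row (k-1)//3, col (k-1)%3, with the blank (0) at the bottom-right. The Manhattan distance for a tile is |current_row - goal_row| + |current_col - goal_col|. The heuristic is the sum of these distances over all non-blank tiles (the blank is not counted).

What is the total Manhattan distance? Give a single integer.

Tile 4: at (0,0), goal (1,0), distance |0-1|+|0-0| = 1
Tile 1: at (0,2), goal (0,0), distance |0-0|+|2-0| = 2
Tile 7: at (1,0), goal (2,0), distance |1-2|+|0-0| = 1
Tile 3: at (1,1), goal (0,2), distance |1-0|+|1-2| = 2
Tile 8: at (1,2), goal (2,1), distance |1-2|+|2-1| = 2
Tile 2: at (2,0), goal (0,1), distance |2-0|+|0-1| = 3
Tile 5: at (2,1), goal (1,1), distance |2-1|+|1-1| = 1
Tile 6: at (2,2), goal (1,2), distance |2-1|+|2-2| = 1
Sum: 1 + 2 + 1 + 2 + 2 + 3 + 1 + 1 = 13

Answer: 13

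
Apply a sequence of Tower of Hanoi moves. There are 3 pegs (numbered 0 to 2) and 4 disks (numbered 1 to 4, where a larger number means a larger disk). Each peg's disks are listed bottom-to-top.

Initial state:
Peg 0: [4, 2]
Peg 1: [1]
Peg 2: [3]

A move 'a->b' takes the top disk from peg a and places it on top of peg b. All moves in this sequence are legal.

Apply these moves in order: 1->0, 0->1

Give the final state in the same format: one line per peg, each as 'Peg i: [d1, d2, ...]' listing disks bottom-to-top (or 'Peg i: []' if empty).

Answer: Peg 0: [4, 2]
Peg 1: [1]
Peg 2: [3]

Derivation:
After move 1 (1->0):
Peg 0: [4, 2, 1]
Peg 1: []
Peg 2: [3]

After move 2 (0->1):
Peg 0: [4, 2]
Peg 1: [1]
Peg 2: [3]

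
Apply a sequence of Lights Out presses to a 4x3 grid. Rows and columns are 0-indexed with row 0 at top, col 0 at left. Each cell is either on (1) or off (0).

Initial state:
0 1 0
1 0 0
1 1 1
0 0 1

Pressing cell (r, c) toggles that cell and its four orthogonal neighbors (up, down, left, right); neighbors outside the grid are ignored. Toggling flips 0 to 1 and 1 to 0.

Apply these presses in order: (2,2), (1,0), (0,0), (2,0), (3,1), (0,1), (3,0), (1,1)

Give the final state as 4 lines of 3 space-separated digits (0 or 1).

After press 1 at (2,2):
0 1 0
1 0 1
1 0 0
0 0 0

After press 2 at (1,0):
1 1 0
0 1 1
0 0 0
0 0 0

After press 3 at (0,0):
0 0 0
1 1 1
0 0 0
0 0 0

After press 4 at (2,0):
0 0 0
0 1 1
1 1 0
1 0 0

After press 5 at (3,1):
0 0 0
0 1 1
1 0 0
0 1 1

After press 6 at (0,1):
1 1 1
0 0 1
1 0 0
0 1 1

After press 7 at (3,0):
1 1 1
0 0 1
0 0 0
1 0 1

After press 8 at (1,1):
1 0 1
1 1 0
0 1 0
1 0 1

Answer: 1 0 1
1 1 0
0 1 0
1 0 1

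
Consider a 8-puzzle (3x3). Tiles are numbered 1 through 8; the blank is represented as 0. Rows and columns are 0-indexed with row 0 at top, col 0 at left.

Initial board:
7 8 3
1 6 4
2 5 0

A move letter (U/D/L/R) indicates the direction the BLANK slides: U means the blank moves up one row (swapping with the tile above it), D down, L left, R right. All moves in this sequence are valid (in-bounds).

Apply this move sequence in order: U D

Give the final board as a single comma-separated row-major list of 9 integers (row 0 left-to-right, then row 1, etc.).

Answer: 7, 8, 3, 1, 6, 4, 2, 5, 0

Derivation:
After move 1 (U):
7 8 3
1 6 0
2 5 4

After move 2 (D):
7 8 3
1 6 4
2 5 0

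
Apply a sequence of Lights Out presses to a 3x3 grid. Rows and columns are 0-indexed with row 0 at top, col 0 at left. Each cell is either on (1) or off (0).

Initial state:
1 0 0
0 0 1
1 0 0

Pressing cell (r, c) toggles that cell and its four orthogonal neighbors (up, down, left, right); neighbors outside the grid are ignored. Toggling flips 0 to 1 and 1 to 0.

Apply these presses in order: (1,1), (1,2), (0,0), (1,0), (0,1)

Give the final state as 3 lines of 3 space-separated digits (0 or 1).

After press 1 at (1,1):
1 1 0
1 1 0
1 1 0

After press 2 at (1,2):
1 1 1
1 0 1
1 1 1

After press 3 at (0,0):
0 0 1
0 0 1
1 1 1

After press 4 at (1,0):
1 0 1
1 1 1
0 1 1

After press 5 at (0,1):
0 1 0
1 0 1
0 1 1

Answer: 0 1 0
1 0 1
0 1 1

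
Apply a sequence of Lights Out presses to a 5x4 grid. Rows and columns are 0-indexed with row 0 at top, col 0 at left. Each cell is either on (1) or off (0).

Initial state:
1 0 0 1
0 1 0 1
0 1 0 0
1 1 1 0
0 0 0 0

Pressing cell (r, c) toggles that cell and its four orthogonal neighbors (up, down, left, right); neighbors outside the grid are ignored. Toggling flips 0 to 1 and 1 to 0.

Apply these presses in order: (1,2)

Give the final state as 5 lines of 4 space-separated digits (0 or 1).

After press 1 at (1,2):
1 0 1 1
0 0 1 0
0 1 1 0
1 1 1 0
0 0 0 0

Answer: 1 0 1 1
0 0 1 0
0 1 1 0
1 1 1 0
0 0 0 0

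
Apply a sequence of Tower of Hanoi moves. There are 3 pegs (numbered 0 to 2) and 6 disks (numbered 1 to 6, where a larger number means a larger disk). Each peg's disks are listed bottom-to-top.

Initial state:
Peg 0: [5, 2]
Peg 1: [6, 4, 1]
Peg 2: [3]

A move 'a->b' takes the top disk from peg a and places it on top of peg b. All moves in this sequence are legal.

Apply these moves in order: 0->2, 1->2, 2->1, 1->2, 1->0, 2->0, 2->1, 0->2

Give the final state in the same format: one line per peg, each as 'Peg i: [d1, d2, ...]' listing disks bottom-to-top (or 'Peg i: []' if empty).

Answer: Peg 0: [5, 4]
Peg 1: [6, 2]
Peg 2: [3, 1]

Derivation:
After move 1 (0->2):
Peg 0: [5]
Peg 1: [6, 4, 1]
Peg 2: [3, 2]

After move 2 (1->2):
Peg 0: [5]
Peg 1: [6, 4]
Peg 2: [3, 2, 1]

After move 3 (2->1):
Peg 0: [5]
Peg 1: [6, 4, 1]
Peg 2: [3, 2]

After move 4 (1->2):
Peg 0: [5]
Peg 1: [6, 4]
Peg 2: [3, 2, 1]

After move 5 (1->0):
Peg 0: [5, 4]
Peg 1: [6]
Peg 2: [3, 2, 1]

After move 6 (2->0):
Peg 0: [5, 4, 1]
Peg 1: [6]
Peg 2: [3, 2]

After move 7 (2->1):
Peg 0: [5, 4, 1]
Peg 1: [6, 2]
Peg 2: [3]

After move 8 (0->2):
Peg 0: [5, 4]
Peg 1: [6, 2]
Peg 2: [3, 1]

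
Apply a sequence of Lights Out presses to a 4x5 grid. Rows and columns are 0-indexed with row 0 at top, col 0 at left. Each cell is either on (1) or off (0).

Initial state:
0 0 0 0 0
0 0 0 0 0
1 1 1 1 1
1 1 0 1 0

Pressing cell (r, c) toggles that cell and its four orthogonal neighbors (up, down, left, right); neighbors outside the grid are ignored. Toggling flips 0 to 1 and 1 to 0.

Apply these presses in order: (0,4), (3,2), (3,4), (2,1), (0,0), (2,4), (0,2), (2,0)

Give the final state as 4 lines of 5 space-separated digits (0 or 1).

Answer: 1 0 1 0 1
0 1 1 0 0
1 1 1 0 1
0 1 1 1 0

Derivation:
After press 1 at (0,4):
0 0 0 1 1
0 0 0 0 1
1 1 1 1 1
1 1 0 1 0

After press 2 at (3,2):
0 0 0 1 1
0 0 0 0 1
1 1 0 1 1
1 0 1 0 0

After press 3 at (3,4):
0 0 0 1 1
0 0 0 0 1
1 1 0 1 0
1 0 1 1 1

After press 4 at (2,1):
0 0 0 1 1
0 1 0 0 1
0 0 1 1 0
1 1 1 1 1

After press 5 at (0,0):
1 1 0 1 1
1 1 0 0 1
0 0 1 1 0
1 1 1 1 1

After press 6 at (2,4):
1 1 0 1 1
1 1 0 0 0
0 0 1 0 1
1 1 1 1 0

After press 7 at (0,2):
1 0 1 0 1
1 1 1 0 0
0 0 1 0 1
1 1 1 1 0

After press 8 at (2,0):
1 0 1 0 1
0 1 1 0 0
1 1 1 0 1
0 1 1 1 0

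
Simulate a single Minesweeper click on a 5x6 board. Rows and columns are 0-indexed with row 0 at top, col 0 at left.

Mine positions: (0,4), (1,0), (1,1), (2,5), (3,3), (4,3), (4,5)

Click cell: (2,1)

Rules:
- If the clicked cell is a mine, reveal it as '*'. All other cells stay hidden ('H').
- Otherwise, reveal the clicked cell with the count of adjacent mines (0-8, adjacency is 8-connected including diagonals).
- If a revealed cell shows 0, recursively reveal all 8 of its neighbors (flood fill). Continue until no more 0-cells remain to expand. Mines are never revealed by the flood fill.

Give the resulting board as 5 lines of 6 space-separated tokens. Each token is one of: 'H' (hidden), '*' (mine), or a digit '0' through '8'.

H H H H H H
H H H H H H
H 2 H H H H
H H H H H H
H H H H H H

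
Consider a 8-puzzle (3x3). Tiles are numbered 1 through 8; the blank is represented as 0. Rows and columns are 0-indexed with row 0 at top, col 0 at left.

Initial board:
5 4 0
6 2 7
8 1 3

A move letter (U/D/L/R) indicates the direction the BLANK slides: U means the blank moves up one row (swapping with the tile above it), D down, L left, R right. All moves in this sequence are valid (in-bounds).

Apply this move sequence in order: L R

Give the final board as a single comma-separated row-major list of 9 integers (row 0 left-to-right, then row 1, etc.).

Answer: 5, 4, 0, 6, 2, 7, 8, 1, 3

Derivation:
After move 1 (L):
5 0 4
6 2 7
8 1 3

After move 2 (R):
5 4 0
6 2 7
8 1 3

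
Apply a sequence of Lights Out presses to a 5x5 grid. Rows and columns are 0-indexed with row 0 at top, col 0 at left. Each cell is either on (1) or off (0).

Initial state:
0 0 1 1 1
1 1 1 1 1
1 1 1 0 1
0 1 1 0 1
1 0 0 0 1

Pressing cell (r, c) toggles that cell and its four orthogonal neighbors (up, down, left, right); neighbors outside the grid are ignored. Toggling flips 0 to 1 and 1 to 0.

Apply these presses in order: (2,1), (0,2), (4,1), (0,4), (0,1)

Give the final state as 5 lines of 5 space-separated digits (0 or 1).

Answer: 1 0 1 1 0
1 1 0 1 0
0 0 0 0 1
0 1 1 0 1
0 1 1 0 1

Derivation:
After press 1 at (2,1):
0 0 1 1 1
1 0 1 1 1
0 0 0 0 1
0 0 1 0 1
1 0 0 0 1

After press 2 at (0,2):
0 1 0 0 1
1 0 0 1 1
0 0 0 0 1
0 0 1 0 1
1 0 0 0 1

After press 3 at (4,1):
0 1 0 0 1
1 0 0 1 1
0 0 0 0 1
0 1 1 0 1
0 1 1 0 1

After press 4 at (0,4):
0 1 0 1 0
1 0 0 1 0
0 0 0 0 1
0 1 1 0 1
0 1 1 0 1

After press 5 at (0,1):
1 0 1 1 0
1 1 0 1 0
0 0 0 0 1
0 1 1 0 1
0 1 1 0 1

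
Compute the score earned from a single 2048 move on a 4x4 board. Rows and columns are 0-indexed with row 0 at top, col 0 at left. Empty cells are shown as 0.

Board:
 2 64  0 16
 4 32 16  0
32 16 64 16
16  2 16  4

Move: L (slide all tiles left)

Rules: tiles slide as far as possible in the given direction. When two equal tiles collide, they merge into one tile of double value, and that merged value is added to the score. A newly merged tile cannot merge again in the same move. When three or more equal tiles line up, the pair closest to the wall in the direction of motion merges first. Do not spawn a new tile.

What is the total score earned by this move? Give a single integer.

Slide left:
row 0: [2, 64, 0, 16] -> [2, 64, 16, 0]  score +0 (running 0)
row 1: [4, 32, 16, 0] -> [4, 32, 16, 0]  score +0 (running 0)
row 2: [32, 16, 64, 16] -> [32, 16, 64, 16]  score +0 (running 0)
row 3: [16, 2, 16, 4] -> [16, 2, 16, 4]  score +0 (running 0)
Board after move:
 2 64 16  0
 4 32 16  0
32 16 64 16
16  2 16  4

Answer: 0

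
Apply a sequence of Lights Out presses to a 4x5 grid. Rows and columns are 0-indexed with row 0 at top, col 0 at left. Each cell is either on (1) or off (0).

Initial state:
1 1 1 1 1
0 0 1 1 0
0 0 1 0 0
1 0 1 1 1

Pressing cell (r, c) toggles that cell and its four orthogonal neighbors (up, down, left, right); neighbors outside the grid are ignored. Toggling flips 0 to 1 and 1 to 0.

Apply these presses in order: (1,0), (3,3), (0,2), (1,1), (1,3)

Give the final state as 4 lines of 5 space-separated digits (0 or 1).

Answer: 0 1 0 1 1
0 0 0 0 1
1 1 1 0 0
1 0 0 0 0

Derivation:
After press 1 at (1,0):
0 1 1 1 1
1 1 1 1 0
1 0 1 0 0
1 0 1 1 1

After press 2 at (3,3):
0 1 1 1 1
1 1 1 1 0
1 0 1 1 0
1 0 0 0 0

After press 3 at (0,2):
0 0 0 0 1
1 1 0 1 0
1 0 1 1 0
1 0 0 0 0

After press 4 at (1,1):
0 1 0 0 1
0 0 1 1 0
1 1 1 1 0
1 0 0 0 0

After press 5 at (1,3):
0 1 0 1 1
0 0 0 0 1
1 1 1 0 0
1 0 0 0 0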